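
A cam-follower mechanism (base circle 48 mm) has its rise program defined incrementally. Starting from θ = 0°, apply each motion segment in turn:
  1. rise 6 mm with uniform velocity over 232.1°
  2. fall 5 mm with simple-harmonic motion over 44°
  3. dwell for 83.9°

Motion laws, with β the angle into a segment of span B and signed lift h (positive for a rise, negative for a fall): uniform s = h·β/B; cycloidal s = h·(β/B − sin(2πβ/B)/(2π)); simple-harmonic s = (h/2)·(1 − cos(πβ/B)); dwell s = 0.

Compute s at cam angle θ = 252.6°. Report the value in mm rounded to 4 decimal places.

seg 1 [0°–232.1°] uniform, h=6: full span → s += 6 → s = 6.0000
seg 2 [232.1°–276.1°] simple-harmonic, h=-5: θ=252.6° here. β=20.5, B=44. -5/2·(1 − cos(π·0.4659)) = -2.2328 → s = 3.7672

3.7672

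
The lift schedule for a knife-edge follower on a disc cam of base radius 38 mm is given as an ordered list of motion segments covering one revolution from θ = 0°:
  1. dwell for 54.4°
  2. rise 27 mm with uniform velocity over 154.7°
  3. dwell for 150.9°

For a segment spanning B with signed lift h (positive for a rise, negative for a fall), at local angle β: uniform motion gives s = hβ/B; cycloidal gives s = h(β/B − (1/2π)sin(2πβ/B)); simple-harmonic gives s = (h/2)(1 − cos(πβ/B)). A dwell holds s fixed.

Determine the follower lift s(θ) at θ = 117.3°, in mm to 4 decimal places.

seg 1 [0°–54.4°] dwell: s stays 0.0000
seg 2 [54.4°–209.1°] uniform, h=27: θ=117.3° here. β=62.9, B=154.7. 27·62.9/154.7 = 10.9780 → s = 10.9780

10.9780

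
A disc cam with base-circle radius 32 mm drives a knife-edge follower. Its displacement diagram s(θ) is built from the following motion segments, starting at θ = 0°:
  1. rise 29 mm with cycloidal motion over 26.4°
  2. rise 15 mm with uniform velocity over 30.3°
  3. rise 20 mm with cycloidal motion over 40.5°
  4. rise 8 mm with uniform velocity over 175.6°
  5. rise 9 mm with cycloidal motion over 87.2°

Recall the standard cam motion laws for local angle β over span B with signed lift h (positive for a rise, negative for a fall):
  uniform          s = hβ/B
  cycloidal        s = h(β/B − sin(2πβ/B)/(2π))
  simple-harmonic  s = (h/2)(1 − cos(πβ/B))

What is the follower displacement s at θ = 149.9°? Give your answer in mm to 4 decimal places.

seg 1 [0°–26.4°] cycloidal, h=29: full span → s += 29 → s = 29.0000
seg 2 [26.4°–56.7°] uniform, h=15: full span → s += 15 → s = 44.0000
seg 3 [56.7°–97.2°] cycloidal, h=20: full span → s += 20 → s = 64.0000
seg 4 [97.2°–272.8°] uniform, h=8: θ=149.9° here. β=52.7, B=175.6. 8·52.7/175.6 = 2.4009 → s = 66.4009

66.4009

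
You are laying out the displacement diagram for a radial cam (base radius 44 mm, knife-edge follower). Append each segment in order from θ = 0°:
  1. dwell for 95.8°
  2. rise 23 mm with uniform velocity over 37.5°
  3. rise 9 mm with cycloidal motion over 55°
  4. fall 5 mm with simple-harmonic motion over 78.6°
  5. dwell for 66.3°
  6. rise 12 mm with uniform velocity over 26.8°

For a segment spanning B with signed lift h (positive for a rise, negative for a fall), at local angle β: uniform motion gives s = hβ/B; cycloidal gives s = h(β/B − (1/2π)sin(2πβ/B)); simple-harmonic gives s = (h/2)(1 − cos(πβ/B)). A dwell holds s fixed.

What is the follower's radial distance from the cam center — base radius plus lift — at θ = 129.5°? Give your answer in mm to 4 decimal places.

seg 1 [0°–95.8°] dwell: s stays 0.0000
seg 2 [95.8°–133.3°] uniform, h=23: θ=129.5° here. β=33.7, B=37.5. 23·33.7/37.5 = 20.6693 → s = 20.6693
radial distance = base radius + s = 44 + 20.6693 = 64.6693

64.6693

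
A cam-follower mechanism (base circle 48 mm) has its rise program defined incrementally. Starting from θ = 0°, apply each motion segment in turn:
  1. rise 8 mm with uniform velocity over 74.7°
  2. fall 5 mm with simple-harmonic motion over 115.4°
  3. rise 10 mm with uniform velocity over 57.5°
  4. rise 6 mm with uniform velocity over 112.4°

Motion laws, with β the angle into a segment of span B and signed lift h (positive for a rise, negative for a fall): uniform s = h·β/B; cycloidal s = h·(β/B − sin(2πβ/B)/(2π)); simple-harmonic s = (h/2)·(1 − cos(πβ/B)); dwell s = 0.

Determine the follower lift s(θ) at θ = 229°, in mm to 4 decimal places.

seg 1 [0°–74.7°] uniform, h=8: full span → s += 8 → s = 8.0000
seg 2 [74.7°–190.1°] simple-harmonic, h=-5: full span → s += -5 → s = 3.0000
seg 3 [190.1°–247.6°] uniform, h=10: θ=229° here. β=38.9, B=57.5. 10·38.9/57.5 = 6.7652 → s = 9.7652

9.7652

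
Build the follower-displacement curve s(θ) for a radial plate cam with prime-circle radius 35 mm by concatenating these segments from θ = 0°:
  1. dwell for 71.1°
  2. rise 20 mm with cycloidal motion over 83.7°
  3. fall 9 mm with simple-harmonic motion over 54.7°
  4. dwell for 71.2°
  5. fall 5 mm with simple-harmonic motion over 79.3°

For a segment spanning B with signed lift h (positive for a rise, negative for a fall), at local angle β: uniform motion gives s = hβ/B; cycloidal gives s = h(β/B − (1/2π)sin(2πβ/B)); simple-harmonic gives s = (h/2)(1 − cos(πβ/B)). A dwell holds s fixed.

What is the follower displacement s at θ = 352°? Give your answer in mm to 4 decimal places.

seg 1 [0°–71.1°] dwell: s stays 0.0000
seg 2 [71.1°–154.8°] cycloidal, h=20: full span → s += 20 → s = 20.0000
seg 3 [154.8°–209.5°] simple-harmonic, h=-9: full span → s += -9 → s = 11.0000
seg 4 [209.5°–280.7°] dwell: s stays 11.0000
seg 5 [280.7°–360°] simple-harmonic, h=-5: θ=352° here. β=71.3, B=79.3. -5/2·(1 − cos(π·0.8991)) = -4.8755 → s = 6.1245

6.1245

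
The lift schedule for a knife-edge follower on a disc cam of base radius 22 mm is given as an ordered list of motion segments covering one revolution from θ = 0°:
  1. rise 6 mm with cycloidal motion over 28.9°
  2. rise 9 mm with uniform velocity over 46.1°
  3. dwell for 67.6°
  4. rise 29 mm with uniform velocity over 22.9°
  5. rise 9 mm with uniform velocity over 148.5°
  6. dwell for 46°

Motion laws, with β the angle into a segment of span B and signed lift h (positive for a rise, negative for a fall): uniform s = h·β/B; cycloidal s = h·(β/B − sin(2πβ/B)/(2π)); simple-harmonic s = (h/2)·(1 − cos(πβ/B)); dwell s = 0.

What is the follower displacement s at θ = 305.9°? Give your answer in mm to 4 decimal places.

seg 1 [0°–28.9°] cycloidal, h=6: full span → s += 6 → s = 6.0000
seg 2 [28.9°–75°] uniform, h=9: full span → s += 9 → s = 15.0000
seg 3 [75°–142.6°] dwell: s stays 15.0000
seg 4 [142.6°–165.5°] uniform, h=29: full span → s += 29 → s = 44.0000
seg 5 [165.5°–314°] uniform, h=9: θ=305.9° here. β=140.4, B=148.5. 9·140.4/148.5 = 8.5091 → s = 52.5091

52.5091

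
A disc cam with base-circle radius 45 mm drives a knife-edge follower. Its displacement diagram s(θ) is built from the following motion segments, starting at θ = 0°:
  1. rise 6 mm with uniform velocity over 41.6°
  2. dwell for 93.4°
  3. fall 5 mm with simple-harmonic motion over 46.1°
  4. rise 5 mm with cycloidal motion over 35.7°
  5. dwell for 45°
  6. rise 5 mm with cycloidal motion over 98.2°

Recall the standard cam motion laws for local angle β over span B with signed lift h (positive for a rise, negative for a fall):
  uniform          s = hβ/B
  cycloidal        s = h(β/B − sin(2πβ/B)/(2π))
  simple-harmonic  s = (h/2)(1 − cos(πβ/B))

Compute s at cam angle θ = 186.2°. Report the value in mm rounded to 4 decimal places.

seg 1 [0°–41.6°] uniform, h=6: full span → s += 6 → s = 6.0000
seg 2 [41.6°–135°] dwell: s stays 6.0000
seg 3 [135°–181.1°] simple-harmonic, h=-5: full span → s += -5 → s = 1.0000
seg 4 [181.1°–216.8°] cycloidal, h=5: θ=186.2° here. β=5.1, B=35.7. 5·(0.1429 − sin(2π·0.1429)/(2π)) = 0.0921 → s = 1.0921

1.0921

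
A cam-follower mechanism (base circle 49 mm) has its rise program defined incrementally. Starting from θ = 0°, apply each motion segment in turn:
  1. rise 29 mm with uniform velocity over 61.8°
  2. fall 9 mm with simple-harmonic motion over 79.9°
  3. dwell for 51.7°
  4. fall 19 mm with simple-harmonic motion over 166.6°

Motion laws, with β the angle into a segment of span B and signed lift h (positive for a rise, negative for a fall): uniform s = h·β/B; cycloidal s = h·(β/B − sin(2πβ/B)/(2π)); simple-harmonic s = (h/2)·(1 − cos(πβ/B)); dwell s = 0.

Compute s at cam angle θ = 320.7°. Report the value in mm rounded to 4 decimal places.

seg 1 [0°–61.8°] uniform, h=29: full span → s += 29 → s = 29.0000
seg 2 [61.8°–141.7°] simple-harmonic, h=-9: full span → s += -9 → s = 20.0000
seg 3 [141.7°–193.4°] dwell: s stays 20.0000
seg 4 [193.4°–360°] simple-harmonic, h=-19: θ=320.7° here. β=127.3, B=166.6. -19/2·(1 − cos(π·0.7641)) = -16.5085 → s = 3.4915

3.4915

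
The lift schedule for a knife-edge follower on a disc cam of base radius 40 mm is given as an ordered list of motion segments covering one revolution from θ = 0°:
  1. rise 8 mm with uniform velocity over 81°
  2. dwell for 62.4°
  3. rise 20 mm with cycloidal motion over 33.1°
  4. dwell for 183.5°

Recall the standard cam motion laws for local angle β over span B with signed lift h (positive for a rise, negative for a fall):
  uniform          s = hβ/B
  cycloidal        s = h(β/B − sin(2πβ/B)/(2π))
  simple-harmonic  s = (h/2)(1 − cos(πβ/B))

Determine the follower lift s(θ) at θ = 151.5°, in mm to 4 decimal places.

seg 1 [0°–81°] uniform, h=8: full span → s += 8 → s = 8.0000
seg 2 [81°–143.4°] dwell: s stays 8.0000
seg 3 [143.4°–176.5°] cycloidal, h=20: θ=151.5° here. β=8.1, B=33.1. 20·(0.2447 − sin(2π·0.2447)/(2π)) = 1.7129 → s = 9.7129

9.7129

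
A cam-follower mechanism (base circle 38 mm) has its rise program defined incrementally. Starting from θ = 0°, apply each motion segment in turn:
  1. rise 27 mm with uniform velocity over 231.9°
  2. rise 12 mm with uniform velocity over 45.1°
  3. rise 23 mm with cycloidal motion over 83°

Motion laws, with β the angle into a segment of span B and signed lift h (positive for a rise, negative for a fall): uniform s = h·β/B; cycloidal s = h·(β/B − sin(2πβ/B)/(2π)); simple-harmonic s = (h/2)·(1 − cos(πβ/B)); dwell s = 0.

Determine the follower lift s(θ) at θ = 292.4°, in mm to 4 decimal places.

seg 1 [0°–231.9°] uniform, h=27: full span → s += 27 → s = 27.0000
seg 2 [231.9°–277°] uniform, h=12: full span → s += 12 → s = 39.0000
seg 3 [277°–360°] cycloidal, h=23: θ=292.4° here. β=15.4, B=83. 23·(0.1855 − sin(2π·0.1855)/(2π)) = 0.9030 → s = 39.9030

39.9030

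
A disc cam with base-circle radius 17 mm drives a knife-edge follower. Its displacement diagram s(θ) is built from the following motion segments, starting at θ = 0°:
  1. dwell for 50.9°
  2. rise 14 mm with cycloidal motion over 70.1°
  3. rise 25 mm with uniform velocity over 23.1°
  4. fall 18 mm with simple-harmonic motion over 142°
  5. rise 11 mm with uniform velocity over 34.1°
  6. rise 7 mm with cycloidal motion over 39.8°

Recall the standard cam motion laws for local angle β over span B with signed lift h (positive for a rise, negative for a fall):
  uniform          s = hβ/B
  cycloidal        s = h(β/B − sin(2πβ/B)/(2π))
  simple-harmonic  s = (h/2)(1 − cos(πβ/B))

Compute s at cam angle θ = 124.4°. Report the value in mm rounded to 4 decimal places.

seg 1 [0°–50.9°] dwell: s stays 0.0000
seg 2 [50.9°–121°] cycloidal, h=14: full span → s += 14 → s = 14.0000
seg 3 [121°–144.1°] uniform, h=25: θ=124.4° here. β=3.4, B=23.1. 25·3.4/23.1 = 3.6797 → s = 17.6797

17.6797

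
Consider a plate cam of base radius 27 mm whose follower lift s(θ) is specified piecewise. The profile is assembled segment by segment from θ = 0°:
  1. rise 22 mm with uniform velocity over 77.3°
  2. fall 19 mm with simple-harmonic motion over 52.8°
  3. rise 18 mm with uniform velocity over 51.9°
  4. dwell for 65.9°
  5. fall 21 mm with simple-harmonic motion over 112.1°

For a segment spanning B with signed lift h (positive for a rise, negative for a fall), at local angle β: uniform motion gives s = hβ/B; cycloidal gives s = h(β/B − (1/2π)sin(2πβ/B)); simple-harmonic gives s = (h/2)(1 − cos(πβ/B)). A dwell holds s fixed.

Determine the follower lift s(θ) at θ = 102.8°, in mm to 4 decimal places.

seg 1 [0°–77.3°] uniform, h=22: full span → s += 22 → s = 22.0000
seg 2 [77.3°–130.1°] simple-harmonic, h=-19: θ=102.8° here. β=25.5, B=52.8. -19/2·(1 − cos(π·0.4830)) = -8.9915 → s = 13.0085

13.0085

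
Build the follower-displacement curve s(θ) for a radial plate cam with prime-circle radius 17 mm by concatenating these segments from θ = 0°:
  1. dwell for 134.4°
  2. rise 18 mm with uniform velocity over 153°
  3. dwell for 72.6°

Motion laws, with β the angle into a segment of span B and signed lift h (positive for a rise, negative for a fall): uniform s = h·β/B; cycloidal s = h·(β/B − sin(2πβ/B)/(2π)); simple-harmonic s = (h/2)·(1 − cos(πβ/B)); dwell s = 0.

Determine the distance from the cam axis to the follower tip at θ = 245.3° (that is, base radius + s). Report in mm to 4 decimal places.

seg 1 [0°–134.4°] dwell: s stays 0.0000
seg 2 [134.4°–287.4°] uniform, h=18: θ=245.3° here. β=110.9, B=153. 18·110.9/153 = 13.0471 → s = 13.0471
radial distance = base radius + s = 17 + 13.0471 = 30.0471

30.0471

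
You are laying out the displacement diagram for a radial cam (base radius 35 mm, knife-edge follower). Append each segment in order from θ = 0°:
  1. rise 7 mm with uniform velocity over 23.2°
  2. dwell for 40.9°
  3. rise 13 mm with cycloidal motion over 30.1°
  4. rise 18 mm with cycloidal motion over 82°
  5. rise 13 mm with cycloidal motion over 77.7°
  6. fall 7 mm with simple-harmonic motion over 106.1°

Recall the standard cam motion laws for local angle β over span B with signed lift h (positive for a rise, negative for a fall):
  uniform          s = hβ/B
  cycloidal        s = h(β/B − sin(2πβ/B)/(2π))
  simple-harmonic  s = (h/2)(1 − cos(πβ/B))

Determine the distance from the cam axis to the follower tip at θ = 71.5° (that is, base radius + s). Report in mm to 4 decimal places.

seg 1 [0°–23.2°] uniform, h=7: full span → s += 7 → s = 7.0000
seg 2 [23.2°–64.1°] dwell: s stays 7.0000
seg 3 [64.1°–94.2°] cycloidal, h=13: θ=71.5° here. β=7.4, B=30.1. 13·(0.2458 − sin(2π·0.2458)/(2π)) = 1.1277 → s = 8.1277
radial distance = base radius + s = 35 + 8.1277 = 43.1277

43.1277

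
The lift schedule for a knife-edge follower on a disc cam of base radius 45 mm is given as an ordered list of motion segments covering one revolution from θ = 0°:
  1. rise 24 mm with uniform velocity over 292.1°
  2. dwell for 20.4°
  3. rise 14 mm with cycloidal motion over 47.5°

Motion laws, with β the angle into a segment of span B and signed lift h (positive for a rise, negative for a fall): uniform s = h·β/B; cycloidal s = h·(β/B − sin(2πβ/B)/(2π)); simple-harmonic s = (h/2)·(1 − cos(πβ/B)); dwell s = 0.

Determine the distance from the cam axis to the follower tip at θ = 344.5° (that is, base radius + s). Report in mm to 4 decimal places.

seg 1 [0°–292.1°] uniform, h=24: full span → s += 24 → s = 24.0000
seg 2 [292.1°–312.5°] dwell: s stays 24.0000
seg 3 [312.5°–360°] cycloidal, h=14: θ=344.5° here. β=32, B=47.5. 14·(0.6737 − sin(2π·0.6737)/(2π)) = 11.4085 → s = 35.4085
radial distance = base radius + s = 45 + 35.4085 = 80.4085

80.4085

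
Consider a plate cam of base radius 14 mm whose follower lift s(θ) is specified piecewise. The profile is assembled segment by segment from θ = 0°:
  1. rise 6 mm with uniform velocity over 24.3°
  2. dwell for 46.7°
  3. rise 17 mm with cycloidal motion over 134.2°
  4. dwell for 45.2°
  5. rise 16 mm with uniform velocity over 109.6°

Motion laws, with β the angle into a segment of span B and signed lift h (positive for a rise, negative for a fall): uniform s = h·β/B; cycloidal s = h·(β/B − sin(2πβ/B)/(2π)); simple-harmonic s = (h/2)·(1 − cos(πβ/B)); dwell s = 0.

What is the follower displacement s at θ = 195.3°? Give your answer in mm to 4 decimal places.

seg 1 [0°–24.3°] uniform, h=6: full span → s += 6 → s = 6.0000
seg 2 [24.3°–71°] dwell: s stays 6.0000
seg 3 [71°–205.2°] cycloidal, h=17: θ=195.3° here. β=124.3, B=134.2. 17·(0.9262 − sin(2π·0.9262)/(2π)) = 16.9556 → s = 22.9556

22.9556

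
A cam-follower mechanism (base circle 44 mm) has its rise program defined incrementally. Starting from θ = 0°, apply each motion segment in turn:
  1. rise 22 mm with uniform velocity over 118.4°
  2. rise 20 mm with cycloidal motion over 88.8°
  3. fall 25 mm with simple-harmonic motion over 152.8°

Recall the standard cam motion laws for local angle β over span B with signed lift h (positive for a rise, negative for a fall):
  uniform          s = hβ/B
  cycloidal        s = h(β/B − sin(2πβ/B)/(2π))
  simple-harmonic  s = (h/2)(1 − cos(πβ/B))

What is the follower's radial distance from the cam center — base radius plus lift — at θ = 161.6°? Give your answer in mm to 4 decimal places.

seg 1 [0°–118.4°] uniform, h=22: full span → s += 22 → s = 22.0000
seg 2 [118.4°–207.2°] cycloidal, h=20: θ=161.6° here. β=43.2, B=88.8. 20·(0.4865 − sin(2π·0.4865)/(2π)) = 9.4598 → s = 31.4598
radial distance = base radius + s = 44 + 31.4598 = 75.4598

75.4598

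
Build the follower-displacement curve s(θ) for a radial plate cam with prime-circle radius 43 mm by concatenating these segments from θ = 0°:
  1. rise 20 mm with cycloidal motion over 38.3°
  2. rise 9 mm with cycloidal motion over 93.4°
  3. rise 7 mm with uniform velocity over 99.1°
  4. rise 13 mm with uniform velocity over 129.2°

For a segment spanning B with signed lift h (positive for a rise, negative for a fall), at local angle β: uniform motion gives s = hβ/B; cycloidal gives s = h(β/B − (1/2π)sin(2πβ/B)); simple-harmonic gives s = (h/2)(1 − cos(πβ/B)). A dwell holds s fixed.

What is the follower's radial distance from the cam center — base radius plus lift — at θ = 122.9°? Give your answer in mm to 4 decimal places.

seg 1 [0°–38.3°] cycloidal, h=20: full span → s += 20 → s = 20.0000
seg 2 [38.3°–131.7°] cycloidal, h=9: θ=122.9° here. β=84.6, B=93.4. 9·(0.9058 − sin(2π·0.9058)/(2π)) = 8.9513 → s = 28.9513
radial distance = base radius + s = 43 + 28.9513 = 71.9513

71.9513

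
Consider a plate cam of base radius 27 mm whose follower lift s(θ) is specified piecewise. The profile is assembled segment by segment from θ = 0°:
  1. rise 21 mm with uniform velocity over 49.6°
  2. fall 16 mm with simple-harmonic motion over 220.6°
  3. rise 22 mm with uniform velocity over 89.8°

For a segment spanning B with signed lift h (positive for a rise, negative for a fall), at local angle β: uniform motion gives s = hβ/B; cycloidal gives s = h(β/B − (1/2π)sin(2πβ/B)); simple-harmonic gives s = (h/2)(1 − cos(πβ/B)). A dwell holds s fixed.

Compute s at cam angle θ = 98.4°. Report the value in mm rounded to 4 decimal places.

seg 1 [0°–49.6°] uniform, h=21: full span → s += 21 → s = 21.0000
seg 2 [49.6°–270.2°] simple-harmonic, h=-16: θ=98.4° here. β=48.8, B=220.6. -16/2·(1 − cos(π·0.2212)) = -1.8554 → s = 19.1446

19.1446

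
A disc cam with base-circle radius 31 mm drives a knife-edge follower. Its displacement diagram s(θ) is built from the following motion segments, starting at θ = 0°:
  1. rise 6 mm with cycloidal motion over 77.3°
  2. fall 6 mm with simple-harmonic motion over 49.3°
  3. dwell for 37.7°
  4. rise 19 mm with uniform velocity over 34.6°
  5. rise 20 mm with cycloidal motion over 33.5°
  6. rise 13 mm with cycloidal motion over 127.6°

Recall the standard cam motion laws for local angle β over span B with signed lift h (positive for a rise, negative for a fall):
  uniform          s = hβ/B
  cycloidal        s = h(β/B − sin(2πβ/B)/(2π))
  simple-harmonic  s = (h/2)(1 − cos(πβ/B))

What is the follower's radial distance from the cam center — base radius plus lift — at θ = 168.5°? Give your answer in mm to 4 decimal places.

seg 1 [0°–77.3°] cycloidal, h=6: full span → s += 6 → s = 6.0000
seg 2 [77.3°–126.6°] simple-harmonic, h=-6: full span → s += -6 → s = 0.0000
seg 3 [126.6°–164.3°] dwell: s stays 0.0000
seg 4 [164.3°–198.9°] uniform, h=19: θ=168.5° here. β=4.2, B=34.6. 19·4.2/34.6 = 2.3064 → s = 2.3064
radial distance = base radius + s = 31 + 2.3064 = 33.3064

33.3064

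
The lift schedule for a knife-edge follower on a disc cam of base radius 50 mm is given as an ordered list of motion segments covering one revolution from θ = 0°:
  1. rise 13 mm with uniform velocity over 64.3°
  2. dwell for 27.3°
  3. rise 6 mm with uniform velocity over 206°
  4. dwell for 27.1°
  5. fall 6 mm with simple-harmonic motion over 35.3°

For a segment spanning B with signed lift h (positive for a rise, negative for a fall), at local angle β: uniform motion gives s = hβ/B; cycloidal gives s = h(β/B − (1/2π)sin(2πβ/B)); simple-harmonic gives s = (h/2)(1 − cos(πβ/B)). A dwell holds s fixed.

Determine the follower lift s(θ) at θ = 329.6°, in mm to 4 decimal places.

seg 1 [0°–64.3°] uniform, h=13: full span → s += 13 → s = 13.0000
seg 2 [64.3°–91.6°] dwell: s stays 13.0000
seg 3 [91.6°–297.6°] uniform, h=6: full span → s += 6 → s = 19.0000
seg 4 [297.6°–324.7°] dwell: s stays 19.0000
seg 5 [324.7°–360°] simple-harmonic, h=-6: θ=329.6° here. β=4.9, B=35.3. -6/2·(1 − cos(π·0.1388)) = -0.2808 → s = 18.7192

18.7192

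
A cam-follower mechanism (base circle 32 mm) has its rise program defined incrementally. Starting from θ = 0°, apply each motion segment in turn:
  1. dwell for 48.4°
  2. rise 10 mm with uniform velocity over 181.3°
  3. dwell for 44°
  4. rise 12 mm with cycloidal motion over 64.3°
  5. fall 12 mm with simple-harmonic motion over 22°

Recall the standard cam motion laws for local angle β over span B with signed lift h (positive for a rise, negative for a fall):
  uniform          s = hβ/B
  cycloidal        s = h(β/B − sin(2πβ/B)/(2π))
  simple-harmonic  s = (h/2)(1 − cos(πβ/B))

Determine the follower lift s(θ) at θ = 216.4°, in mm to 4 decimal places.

seg 1 [0°–48.4°] dwell: s stays 0.0000
seg 2 [48.4°–229.7°] uniform, h=10: θ=216.4° here. β=168, B=181.3. 10·168/181.3 = 9.2664 → s = 9.2664

9.2664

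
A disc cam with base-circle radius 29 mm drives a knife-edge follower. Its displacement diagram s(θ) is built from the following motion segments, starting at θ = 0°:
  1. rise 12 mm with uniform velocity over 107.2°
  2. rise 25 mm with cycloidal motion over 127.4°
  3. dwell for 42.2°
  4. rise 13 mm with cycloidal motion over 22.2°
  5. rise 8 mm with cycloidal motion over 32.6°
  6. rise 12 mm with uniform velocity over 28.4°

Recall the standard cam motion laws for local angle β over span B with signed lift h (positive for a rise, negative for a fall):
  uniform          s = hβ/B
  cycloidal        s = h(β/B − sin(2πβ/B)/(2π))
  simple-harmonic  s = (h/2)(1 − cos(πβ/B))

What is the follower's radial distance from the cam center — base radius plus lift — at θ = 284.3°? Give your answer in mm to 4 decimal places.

seg 1 [0°–107.2°] uniform, h=12: full span → s += 12 → s = 12.0000
seg 2 [107.2°–234.6°] cycloidal, h=25: full span → s += 25 → s = 37.0000
seg 3 [234.6°–276.8°] dwell: s stays 37.0000
seg 4 [276.8°–299°] cycloidal, h=13: θ=284.3° here. β=7.5, B=22.2. 13·(0.3378 − sin(2π·0.3378)/(2π)) = 2.6301 → s = 39.6301
radial distance = base radius + s = 29 + 39.6301 = 68.6301

68.6301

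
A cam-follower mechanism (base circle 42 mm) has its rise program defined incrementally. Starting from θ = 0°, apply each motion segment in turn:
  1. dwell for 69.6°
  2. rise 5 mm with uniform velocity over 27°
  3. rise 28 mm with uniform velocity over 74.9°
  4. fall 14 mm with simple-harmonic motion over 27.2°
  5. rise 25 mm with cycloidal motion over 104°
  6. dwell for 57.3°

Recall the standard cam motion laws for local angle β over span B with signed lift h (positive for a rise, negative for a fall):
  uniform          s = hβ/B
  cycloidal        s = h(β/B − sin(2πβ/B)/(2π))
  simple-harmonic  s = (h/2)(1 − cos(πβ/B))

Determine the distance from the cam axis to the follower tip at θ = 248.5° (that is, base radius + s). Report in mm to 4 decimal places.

seg 1 [0°–69.6°] dwell: s stays 0.0000
seg 2 [69.6°–96.6°] uniform, h=5: full span → s += 5 → s = 5.0000
seg 3 [96.6°–171.5°] uniform, h=28: full span → s += 28 → s = 33.0000
seg 4 [171.5°–198.7°] simple-harmonic, h=-14: full span → s += -14 → s = 19.0000
seg 5 [198.7°–302.7°] cycloidal, h=25: θ=248.5° here. β=49.8, B=104. 25·(0.4788 − sin(2π·0.4788)/(2π)) = 11.4439 → s = 30.4439
radial distance = base radius + s = 42 + 30.4439 = 72.4439

72.4439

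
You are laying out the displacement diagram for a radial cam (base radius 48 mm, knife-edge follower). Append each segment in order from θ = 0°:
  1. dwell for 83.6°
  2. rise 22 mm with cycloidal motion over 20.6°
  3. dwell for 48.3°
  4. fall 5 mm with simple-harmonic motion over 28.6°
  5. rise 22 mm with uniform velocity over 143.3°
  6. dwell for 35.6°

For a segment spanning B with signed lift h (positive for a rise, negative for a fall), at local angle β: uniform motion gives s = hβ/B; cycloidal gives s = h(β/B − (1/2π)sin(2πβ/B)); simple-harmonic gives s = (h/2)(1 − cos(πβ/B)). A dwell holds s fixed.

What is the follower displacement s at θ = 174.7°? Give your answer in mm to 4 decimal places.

seg 1 [0°–83.6°] dwell: s stays 0.0000
seg 2 [83.6°–104.2°] cycloidal, h=22: full span → s += 22 → s = 22.0000
seg 3 [104.2°–152.5°] dwell: s stays 22.0000
seg 4 [152.5°–181.1°] simple-harmonic, h=-5: θ=174.7° here. β=22.2, B=28.6. -5/2·(1 − cos(π·0.7762)) = -4.4072 → s = 17.5928

17.5928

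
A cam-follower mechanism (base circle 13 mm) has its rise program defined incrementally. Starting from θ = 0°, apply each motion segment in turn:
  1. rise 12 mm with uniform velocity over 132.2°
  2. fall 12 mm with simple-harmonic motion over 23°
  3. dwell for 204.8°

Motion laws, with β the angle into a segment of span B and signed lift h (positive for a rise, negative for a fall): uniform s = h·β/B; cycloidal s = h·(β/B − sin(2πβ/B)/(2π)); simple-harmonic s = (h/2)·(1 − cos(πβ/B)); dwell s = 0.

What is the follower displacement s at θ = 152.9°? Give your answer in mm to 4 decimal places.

seg 1 [0°–132.2°] uniform, h=12: full span → s += 12 → s = 12.0000
seg 2 [132.2°–155.2°] simple-harmonic, h=-12: θ=152.9° here. β=20.7, B=23. -12/2·(1 − cos(π·0.9000)) = -11.7063 → s = 0.2937

0.2937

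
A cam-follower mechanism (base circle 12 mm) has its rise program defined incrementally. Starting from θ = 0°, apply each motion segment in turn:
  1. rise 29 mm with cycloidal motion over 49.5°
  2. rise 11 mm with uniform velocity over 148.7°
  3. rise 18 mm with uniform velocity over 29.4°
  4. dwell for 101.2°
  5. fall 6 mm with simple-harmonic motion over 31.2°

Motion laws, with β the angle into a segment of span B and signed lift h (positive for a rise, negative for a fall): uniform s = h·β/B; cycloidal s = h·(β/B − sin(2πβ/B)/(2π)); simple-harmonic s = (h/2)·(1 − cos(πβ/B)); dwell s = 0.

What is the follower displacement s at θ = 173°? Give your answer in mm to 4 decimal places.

seg 1 [0°–49.5°] cycloidal, h=29: full span → s += 29 → s = 29.0000
seg 2 [49.5°–198.2°] uniform, h=11: θ=173° here. β=123.5, B=148.7. 11·123.5/148.7 = 9.1358 → s = 38.1358

38.1358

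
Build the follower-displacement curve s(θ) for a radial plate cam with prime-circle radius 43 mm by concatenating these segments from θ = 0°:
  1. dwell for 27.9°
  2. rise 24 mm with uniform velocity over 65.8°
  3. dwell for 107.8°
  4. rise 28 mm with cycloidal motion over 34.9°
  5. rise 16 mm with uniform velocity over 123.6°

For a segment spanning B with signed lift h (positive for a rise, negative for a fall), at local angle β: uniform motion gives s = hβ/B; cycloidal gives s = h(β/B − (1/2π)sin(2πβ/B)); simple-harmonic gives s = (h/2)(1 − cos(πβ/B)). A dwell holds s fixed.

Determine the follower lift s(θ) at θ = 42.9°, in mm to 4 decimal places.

seg 1 [0°–27.9°] dwell: s stays 0.0000
seg 2 [27.9°–93.7°] uniform, h=24: θ=42.9° here. β=15, B=65.8. 24·15/65.8 = 5.4711 → s = 5.4711

5.4711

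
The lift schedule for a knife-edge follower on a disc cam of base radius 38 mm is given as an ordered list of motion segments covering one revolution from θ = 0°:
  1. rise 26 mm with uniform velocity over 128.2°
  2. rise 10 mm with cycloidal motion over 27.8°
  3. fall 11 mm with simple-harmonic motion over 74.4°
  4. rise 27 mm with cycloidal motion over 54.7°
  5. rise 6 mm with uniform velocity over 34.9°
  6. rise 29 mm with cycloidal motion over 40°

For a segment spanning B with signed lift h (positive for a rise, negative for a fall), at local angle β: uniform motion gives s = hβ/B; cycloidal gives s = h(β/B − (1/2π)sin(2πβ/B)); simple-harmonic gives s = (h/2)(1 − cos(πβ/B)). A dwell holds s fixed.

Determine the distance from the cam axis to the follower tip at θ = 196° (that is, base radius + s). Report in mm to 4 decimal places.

seg 1 [0°–128.2°] uniform, h=26: full span → s += 26 → s = 26.0000
seg 2 [128.2°–156°] cycloidal, h=10: full span → s += 10 → s = 36.0000
seg 3 [156°–230.4°] simple-harmonic, h=-11: θ=196° here. β=40, B=74.4. -11/2·(1 − cos(π·0.5376)) = -6.1488 → s = 29.8512
radial distance = base radius + s = 38 + 29.8512 = 67.8512

67.8512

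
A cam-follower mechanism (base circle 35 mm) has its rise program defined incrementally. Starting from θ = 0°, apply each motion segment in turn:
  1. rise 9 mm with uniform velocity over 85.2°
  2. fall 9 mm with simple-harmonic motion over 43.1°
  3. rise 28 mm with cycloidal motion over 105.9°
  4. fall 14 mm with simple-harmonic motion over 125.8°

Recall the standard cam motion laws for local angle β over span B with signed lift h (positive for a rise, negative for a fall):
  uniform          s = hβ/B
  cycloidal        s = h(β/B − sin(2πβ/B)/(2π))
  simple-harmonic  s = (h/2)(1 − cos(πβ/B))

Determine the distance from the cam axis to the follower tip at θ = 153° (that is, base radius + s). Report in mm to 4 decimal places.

seg 1 [0°–85.2°] uniform, h=9: full span → s += 9 → s = 9.0000
seg 2 [85.2°–128.3°] simple-harmonic, h=-9: full span → s += -9 → s = 0.0000
seg 3 [128.3°–234.2°] cycloidal, h=28: θ=153° here. β=24.7, B=105.9. 28·(0.2332 − sin(2π·0.2332)/(2π)) = 2.0990 → s = 2.0990
radial distance = base radius + s = 35 + 2.0990 = 37.0990

37.0990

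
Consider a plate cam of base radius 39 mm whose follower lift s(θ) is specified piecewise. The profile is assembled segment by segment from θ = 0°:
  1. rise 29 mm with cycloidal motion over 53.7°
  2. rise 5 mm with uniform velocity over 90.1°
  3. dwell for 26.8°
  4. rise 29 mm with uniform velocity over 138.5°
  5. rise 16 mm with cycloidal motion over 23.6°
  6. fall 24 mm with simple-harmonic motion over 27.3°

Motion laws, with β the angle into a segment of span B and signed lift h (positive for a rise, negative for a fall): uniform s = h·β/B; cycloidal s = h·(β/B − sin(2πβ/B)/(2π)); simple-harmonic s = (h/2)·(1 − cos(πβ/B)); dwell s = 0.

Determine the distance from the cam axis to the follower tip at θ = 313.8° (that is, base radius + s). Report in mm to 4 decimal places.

seg 1 [0°–53.7°] cycloidal, h=29: full span → s += 29 → s = 29.0000
seg 2 [53.7°–143.8°] uniform, h=5: full span → s += 5 → s = 34.0000
seg 3 [143.8°–170.6°] dwell: s stays 34.0000
seg 4 [170.6°–309.1°] uniform, h=29: full span → s += 29 → s = 63.0000
seg 5 [309.1°–332.7°] cycloidal, h=16: θ=313.8° here. β=4.7, B=23.6. 16·(0.1992 − sin(2π·0.1992)/(2π)) = 0.7688 → s = 63.7688
radial distance = base radius + s = 39 + 63.7688 = 102.7688

102.7688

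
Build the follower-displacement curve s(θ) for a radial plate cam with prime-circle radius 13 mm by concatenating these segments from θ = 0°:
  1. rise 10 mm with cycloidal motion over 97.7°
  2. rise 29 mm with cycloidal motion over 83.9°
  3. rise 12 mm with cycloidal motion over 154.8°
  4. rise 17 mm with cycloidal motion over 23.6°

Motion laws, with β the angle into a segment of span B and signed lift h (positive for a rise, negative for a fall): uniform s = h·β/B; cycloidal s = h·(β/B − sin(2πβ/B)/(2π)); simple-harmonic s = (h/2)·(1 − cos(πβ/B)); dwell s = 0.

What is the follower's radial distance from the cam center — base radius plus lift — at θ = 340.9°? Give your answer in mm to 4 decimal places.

seg 1 [0°–97.7°] cycloidal, h=10: full span → s += 10 → s = 10.0000
seg 2 [97.7°–181.6°] cycloidal, h=29: full span → s += 29 → s = 39.0000
seg 3 [181.6°–336.4°] cycloidal, h=12: full span → s += 12 → s = 51.0000
seg 4 [336.4°–360°] cycloidal, h=17: θ=340.9° here. β=4.5, B=23.6. 17·(0.1907 − sin(2π·0.1907)/(2π)) = 0.7217 → s = 51.7217
radial distance = base radius + s = 13 + 51.7217 = 64.7217

64.7217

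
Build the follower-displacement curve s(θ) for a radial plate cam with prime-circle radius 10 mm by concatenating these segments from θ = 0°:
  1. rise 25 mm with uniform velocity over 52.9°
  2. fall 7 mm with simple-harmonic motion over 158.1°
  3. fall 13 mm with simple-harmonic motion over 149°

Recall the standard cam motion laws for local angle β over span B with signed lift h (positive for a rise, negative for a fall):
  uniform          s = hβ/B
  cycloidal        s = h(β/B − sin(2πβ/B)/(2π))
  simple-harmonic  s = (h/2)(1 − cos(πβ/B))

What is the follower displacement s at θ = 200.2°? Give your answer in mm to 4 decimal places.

seg 1 [0°–52.9°] uniform, h=25: full span → s += 25 → s = 25.0000
seg 2 [52.9°–211°] simple-harmonic, h=-7: θ=200.2° here. β=147.3, B=158.1. -7/2·(1 − cos(π·0.9317)) = -6.9197 → s = 18.0803

18.0803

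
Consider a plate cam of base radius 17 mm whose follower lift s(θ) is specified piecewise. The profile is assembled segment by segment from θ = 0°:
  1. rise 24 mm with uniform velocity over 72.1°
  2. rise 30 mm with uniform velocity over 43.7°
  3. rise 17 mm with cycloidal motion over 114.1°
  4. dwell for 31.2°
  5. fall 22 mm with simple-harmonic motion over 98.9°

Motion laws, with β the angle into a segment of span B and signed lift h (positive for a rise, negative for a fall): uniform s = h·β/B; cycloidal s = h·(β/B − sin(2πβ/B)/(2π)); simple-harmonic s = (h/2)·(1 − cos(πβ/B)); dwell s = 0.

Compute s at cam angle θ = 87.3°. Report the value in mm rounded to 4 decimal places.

seg 1 [0°–72.1°] uniform, h=24: full span → s += 24 → s = 24.0000
seg 2 [72.1°–115.8°] uniform, h=30: θ=87.3° here. β=15.2, B=43.7. 30·15.2/43.7 = 10.4348 → s = 34.4348

34.4348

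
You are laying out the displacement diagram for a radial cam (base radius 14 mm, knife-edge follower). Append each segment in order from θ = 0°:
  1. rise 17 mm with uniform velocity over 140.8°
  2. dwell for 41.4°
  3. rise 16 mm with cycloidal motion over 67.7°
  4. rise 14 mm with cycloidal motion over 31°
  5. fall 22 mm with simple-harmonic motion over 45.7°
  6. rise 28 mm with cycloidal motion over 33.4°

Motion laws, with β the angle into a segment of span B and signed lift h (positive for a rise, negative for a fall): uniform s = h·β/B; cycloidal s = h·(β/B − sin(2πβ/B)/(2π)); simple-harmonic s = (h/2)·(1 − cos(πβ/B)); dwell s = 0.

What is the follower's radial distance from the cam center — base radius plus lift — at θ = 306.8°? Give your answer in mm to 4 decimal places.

seg 1 [0°–140.8°] uniform, h=17: full span → s += 17 → s = 17.0000
seg 2 [140.8°–182.2°] dwell: s stays 17.0000
seg 3 [182.2°–249.9°] cycloidal, h=16: full span → s += 16 → s = 33.0000
seg 4 [249.9°–280.9°] cycloidal, h=14: full span → s += 14 → s = 47.0000
seg 5 [280.9°–326.6°] simple-harmonic, h=-22: θ=306.8° here. β=25.9, B=45.7. -22/2·(1 − cos(π·0.5667)) = -13.2895 → s = 33.7105
radial distance = base radius + s = 14 + 33.7105 = 47.7105

47.7105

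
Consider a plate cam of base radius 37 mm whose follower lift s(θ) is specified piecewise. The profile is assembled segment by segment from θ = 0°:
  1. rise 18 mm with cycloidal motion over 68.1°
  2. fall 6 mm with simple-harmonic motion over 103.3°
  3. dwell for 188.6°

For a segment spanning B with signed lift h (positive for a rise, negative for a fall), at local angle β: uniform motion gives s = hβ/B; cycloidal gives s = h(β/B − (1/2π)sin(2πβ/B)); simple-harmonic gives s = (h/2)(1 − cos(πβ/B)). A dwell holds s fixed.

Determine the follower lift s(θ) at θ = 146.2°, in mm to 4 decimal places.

seg 1 [0°–68.1°] cycloidal, h=18: full span → s += 18 → s = 18.0000
seg 2 [68.1°–171.4°] simple-harmonic, h=-6: θ=146.2° here. β=78.1, B=103.3. -6/2·(1 − cos(π·0.7561)) = -5.1613 → s = 12.8387

12.8387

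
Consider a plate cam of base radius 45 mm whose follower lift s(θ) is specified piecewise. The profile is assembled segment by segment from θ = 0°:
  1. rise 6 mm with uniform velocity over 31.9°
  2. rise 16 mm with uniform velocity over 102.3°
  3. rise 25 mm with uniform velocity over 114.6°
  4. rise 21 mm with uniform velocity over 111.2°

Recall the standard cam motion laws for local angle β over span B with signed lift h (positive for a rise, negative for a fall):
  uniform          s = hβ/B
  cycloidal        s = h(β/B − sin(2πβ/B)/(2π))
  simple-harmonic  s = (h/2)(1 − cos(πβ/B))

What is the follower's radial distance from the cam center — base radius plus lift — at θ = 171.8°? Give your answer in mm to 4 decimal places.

seg 1 [0°–31.9°] uniform, h=6: full span → s += 6 → s = 6.0000
seg 2 [31.9°–134.2°] uniform, h=16: full span → s += 16 → s = 22.0000
seg 3 [134.2°–248.8°] uniform, h=25: θ=171.8° here. β=37.6, B=114.6. 25·37.6/114.6 = 8.2024 → s = 30.2024
radial distance = base radius + s = 45 + 30.2024 = 75.2024

75.2024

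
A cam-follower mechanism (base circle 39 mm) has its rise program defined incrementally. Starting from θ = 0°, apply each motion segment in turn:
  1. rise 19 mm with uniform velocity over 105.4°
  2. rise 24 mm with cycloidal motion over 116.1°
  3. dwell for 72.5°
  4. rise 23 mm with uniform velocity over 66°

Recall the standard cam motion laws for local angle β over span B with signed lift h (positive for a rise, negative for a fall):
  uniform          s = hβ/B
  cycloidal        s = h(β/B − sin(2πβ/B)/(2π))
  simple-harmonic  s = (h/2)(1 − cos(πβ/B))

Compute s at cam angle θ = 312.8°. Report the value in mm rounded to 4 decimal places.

seg 1 [0°–105.4°] uniform, h=19: full span → s += 19 → s = 19.0000
seg 2 [105.4°–221.5°] cycloidal, h=24: full span → s += 24 → s = 43.0000
seg 3 [221.5°–294°] dwell: s stays 43.0000
seg 4 [294°–360°] uniform, h=23: θ=312.8° here. β=18.8, B=66. 23·18.8/66 = 6.5515 → s = 49.5515

49.5515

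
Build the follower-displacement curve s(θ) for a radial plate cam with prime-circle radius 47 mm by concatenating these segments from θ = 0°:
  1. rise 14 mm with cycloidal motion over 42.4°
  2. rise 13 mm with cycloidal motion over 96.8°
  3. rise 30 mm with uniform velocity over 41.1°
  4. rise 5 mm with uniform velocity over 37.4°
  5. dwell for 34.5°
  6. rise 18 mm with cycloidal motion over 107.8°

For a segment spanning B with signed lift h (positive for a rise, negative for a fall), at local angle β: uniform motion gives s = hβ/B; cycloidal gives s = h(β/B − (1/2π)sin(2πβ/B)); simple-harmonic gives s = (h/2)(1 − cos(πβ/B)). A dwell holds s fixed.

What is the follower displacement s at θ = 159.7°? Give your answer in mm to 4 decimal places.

seg 1 [0°–42.4°] cycloidal, h=14: full span → s += 14 → s = 14.0000
seg 2 [42.4°–139.2°] cycloidal, h=13: full span → s += 13 → s = 27.0000
seg 3 [139.2°–180.3°] uniform, h=30: θ=159.7° here. β=20.5, B=41.1. 30·20.5/41.1 = 14.9635 → s = 41.9635

41.9635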